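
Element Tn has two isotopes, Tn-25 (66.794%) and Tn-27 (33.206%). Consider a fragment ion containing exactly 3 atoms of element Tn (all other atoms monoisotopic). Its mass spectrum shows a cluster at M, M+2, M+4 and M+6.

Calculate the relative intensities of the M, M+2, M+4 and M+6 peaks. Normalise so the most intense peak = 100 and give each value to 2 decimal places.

Each Tn atom is independently Tn-25 (p = 0.66794) or Tn-27 (q = 0.33206); the cluster is the binomial expansion (p + q)^3.
P(M) = 0.66794^3 = 0.297997
P(M+2) = 3 × 0.66794^2 × 0.33206^1 = 0.444440
P(M+4) = 3 × 0.66794^1 × 0.33206^2 = 0.220949
P(M+6) = 0.33206^3 = 0.036614
The M+2 peak is largest (0.444440); scaling to 100 gives 67.05 : 100.00 : 49.71 : 8.24.

67.05 : 100.00 : 49.71 : 8.24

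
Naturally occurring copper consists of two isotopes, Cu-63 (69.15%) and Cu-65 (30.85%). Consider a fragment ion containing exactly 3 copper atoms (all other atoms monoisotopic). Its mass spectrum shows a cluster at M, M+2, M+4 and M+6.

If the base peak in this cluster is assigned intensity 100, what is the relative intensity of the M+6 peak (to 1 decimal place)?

6.6

(0.6915 + 0.3085)^3 gives M 0.3307, M+2 0.4425, M+4 0.1974, M+6 0.0294; the largest is M+2.
P(M+2) = C(3,1) × 0.6915^2 × 0.3085^1 = 3 × 0.47817225 × 0.3085 = 0.442548 (base)
P(M+6) = C(3,3) × 0.6915^0 × 0.3085^3 = 1 × 1.0000 × 0.02936064 = 0.029361
Relative intensity = 0.029361 / 0.442548 × 100 = 6.6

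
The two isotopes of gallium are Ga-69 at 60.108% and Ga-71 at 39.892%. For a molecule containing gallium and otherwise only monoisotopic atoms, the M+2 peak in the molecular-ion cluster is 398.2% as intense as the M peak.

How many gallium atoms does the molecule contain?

For n independent Ga atoms, I(M+2)/I(M) = n · (abundance Ga-71) / (abundance Ga-69) = n · 0.39892/0.60108.
n = 3.982 × 0.60108/0.39892 = 6.00 ≈ 6

6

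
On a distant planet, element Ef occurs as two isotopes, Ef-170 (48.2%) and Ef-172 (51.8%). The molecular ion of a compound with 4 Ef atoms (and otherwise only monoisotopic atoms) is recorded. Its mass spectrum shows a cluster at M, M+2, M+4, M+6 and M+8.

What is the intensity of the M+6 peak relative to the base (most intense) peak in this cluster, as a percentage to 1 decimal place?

71.6%

(0.482 + 0.518)^4 gives M 0.0540, M+2 0.2320, M+4 0.3740, M+6 0.2680, M+8 0.0720; the largest is M+4.
P(M+4) = C(4,2) × 0.482^2 × 0.518^2 = 6 × 0.232324 × 0.268324 = 0.374029 (base)
P(M+6) = C(4,3) × 0.482^1 × 0.518^3 = 4 × 0.4820 × 0.13899183 = 0.267976
Relative intensity = 0.267976 / 0.374029 × 100 = 71.6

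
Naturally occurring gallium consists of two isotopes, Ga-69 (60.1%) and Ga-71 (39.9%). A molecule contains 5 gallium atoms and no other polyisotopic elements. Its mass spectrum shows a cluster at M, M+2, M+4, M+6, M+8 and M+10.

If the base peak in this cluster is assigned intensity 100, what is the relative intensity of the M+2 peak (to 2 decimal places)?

(0.601 + 0.399)^5 gives M 0.0784, M+2 0.2603, M+4 0.3456, M+6 0.2294, M+8 0.0762, M+10 0.0101; the largest is M+4.
P(M+4) = C(5,2) × 0.601^3 × 0.399^2 = 10 × 0.2170818 × 0.159201 = 0.345596 (base)
P(M+2) = C(5,1) × 0.601^4 × 0.399^1 = 5 × 0.13046616 × 0.3990 = 0.260280
Relative intensity = 0.260280 / 0.345596 × 100 = 75.31

75.31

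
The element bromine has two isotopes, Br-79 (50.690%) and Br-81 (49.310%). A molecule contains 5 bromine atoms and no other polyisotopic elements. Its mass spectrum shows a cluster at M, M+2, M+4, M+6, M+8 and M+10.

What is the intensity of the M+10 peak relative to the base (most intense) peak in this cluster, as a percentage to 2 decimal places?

Term probabilities: M 0.0335, M+2 0.1628, M+4 0.3167, M+6 0.3081, M+8 0.1498, M+10 0.0292. Base peak = M+4.
P(M+4) = C(5,2) × 0.50690^3 × 0.49310^2 = 10 × 0.13024674 × 0.24314761 = 0.316692 (base)
P(M+10) = C(5,5) × 0.50690^0 × 0.49310^5 = 1 × 1.0000 × 0.02915245 = 0.029152
Relative intensity = 0.029152 / 0.316692 × 100 = 9.21

9.21%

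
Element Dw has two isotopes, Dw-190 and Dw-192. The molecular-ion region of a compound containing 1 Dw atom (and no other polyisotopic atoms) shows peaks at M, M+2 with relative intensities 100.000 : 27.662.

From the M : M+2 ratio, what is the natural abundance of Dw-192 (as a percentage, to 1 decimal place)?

21.7%

Write p for the Dw-190 fraction. I(M+2)/I(M) = [C(1,1)·p^0·(1−p)] / p^1 = 1·(1−p)/p = 27.662/100.000 = 0.2766
(1−p)/p = 0.2766/1 = 0.2766  ⇒  p = 1/(1 + 0.2766) = 0.7833
Dw-190: 78.3%, Dw-192: 21.7%.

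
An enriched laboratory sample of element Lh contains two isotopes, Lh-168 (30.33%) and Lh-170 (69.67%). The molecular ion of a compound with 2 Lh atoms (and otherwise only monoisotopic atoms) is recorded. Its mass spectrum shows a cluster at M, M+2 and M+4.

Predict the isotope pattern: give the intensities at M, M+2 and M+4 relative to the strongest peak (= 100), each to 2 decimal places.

18.95 : 87.07 : 100.00

Each Lh atom is independently Lh-168 (p = 0.3033) or Lh-170 (q = 0.6967); the cluster is the binomial expansion (p + q)^2.
P(M) = 0.3033^2 = 0.091991
P(M+2) = 2 × 0.3033^1 × 0.6967^1 = 0.422618
P(M+4) = 0.6967^2 = 0.485391
The M+4 peak is largest (0.485391); scaling to 100 gives 18.95 : 87.07 : 100.00.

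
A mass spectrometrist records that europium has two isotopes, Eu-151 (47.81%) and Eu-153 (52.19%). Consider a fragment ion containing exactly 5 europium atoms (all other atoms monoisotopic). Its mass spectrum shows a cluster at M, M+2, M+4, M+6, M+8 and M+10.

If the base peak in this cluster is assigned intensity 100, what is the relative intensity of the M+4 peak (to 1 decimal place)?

Term probabilities: M 0.0250, M+2 0.1363, M+4 0.2977, M+6 0.3249, M+8 0.1774, M+10 0.0387. Base peak = M+6.
P(M+6) = C(5,3) × 0.4781^2 × 0.5219^3 = 10 × 0.22857961 × 0.14215492 = 0.324937 (base)
P(M+4) = C(5,2) × 0.4781^3 × 0.5219^2 = 10 × 0.10928391 × 0.27237961 = 0.297667
Relative intensity = 0.297667 / 0.324937 × 100 = 91.6

91.6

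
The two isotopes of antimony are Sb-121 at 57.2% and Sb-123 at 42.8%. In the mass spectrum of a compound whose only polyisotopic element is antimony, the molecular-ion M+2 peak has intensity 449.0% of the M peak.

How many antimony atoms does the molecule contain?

6

With n Sb atoms, P(M+2)/P(M) = C(n,1)·p^(n−1)q / p^n = n·q/p = n · 0.428/0.572.
n = 4.490 × 0.572/0.428 = 6.00 ≈ 6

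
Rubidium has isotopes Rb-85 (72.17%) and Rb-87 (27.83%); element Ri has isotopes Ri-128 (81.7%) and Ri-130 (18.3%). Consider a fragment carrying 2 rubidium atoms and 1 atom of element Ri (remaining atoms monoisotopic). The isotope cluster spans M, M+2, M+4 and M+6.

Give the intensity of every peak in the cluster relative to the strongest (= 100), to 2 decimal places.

Rubidium pattern (n=2): 0.52085089 : 0.40169822 : 0.07745089
Element Ri pattern (n=1): 0.8170 : 0.1830
Convolve the two distributions (both contribute in 2-u steps):
  M: 0.52085089×0.8170 = 0.425535
  M+2: 0.52085089×0.1830 + 0.40169822×0.8170 = 0.423503
  M+4: 0.40169822×0.1830 + 0.07745089×0.8170 = 0.136788
  M+6: 0.07745089×0.1830 = 0.014174
Scale to base peak (0.425535) = 100: 100.00 : 99.52 : 32.14 : 3.33

100.00 : 99.52 : 32.14 : 3.33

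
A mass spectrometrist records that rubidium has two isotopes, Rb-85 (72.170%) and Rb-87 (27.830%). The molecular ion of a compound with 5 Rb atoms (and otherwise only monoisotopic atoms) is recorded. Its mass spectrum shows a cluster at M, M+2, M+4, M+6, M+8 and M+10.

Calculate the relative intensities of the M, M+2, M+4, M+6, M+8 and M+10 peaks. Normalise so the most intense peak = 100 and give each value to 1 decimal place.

51.9 : 100.0 : 77.1 : 29.7 : 5.7 : 0.4

The 5 Rb atoms are independent, so intensities follow the terms of (0.72170 + 0.27830)^5.
P(M) = 0.72170^5 = 0.195787
P(M+2) = 5 × 0.72170^4 × 0.27830^1 = 0.377494
P(M+4) = 10 × 0.72170^3 × 0.27830^2 = 0.291136
P(M+6) = 10 × 0.72170^2 × 0.27830^3 = 0.112267
P(M+8) = 5 × 0.72170^1 × 0.27830^4 = 0.021646
P(M+10) = 0.27830^5 = 0.001669
The M+2 peak is largest (0.377494); scaling to 100 gives 51.9 : 100.0 : 77.1 : 29.7 : 5.7 : 0.4.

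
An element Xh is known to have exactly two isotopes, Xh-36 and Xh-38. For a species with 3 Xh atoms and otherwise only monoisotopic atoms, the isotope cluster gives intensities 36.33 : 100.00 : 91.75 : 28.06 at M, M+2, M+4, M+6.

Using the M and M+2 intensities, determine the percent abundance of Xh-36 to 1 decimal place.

52.2%

Write p for the Xh-36 fraction. I(M+2)/I(M) = [C(3,1)·p^2·(1−p)] / p^3 = 3·(1−p)/p = 100.00/36.33 = 2.7525
(1−p)/p = 2.7525/3 = 0.9175  ⇒  p = 1/(1 + 0.9175) = 0.5215
Xh-36: 52.2%, Xh-38: 47.8%.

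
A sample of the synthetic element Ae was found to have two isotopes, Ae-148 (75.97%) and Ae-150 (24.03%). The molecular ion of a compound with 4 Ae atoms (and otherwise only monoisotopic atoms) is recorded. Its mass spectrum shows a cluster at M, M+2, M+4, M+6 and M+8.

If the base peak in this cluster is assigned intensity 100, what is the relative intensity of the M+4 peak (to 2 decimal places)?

47.45

Binomial terms of (0.7597 + 0.2403)^4: M 0.3331, M+2 0.4214, M+4 0.2000, M+6 0.0422, M+8 0.0033 → M+2 is the base peak.
P(M+2) = C(4,1) × 0.7597^3 × 0.2403^1 = 4 × 0.43845637 × 0.2403 = 0.421444 (base)
P(M+4) = C(4,2) × 0.7597^2 × 0.2403^2 = 6 × 0.57714409 × 0.05774409 = 0.199960
Relative intensity = 0.199960 / 0.421444 × 100 = 47.45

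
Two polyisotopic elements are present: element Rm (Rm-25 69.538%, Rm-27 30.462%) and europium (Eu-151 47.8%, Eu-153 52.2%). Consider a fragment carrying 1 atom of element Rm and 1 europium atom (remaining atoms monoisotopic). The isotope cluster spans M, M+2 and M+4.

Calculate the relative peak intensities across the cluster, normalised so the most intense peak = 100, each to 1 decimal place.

Element Rm pattern (n=1): 0.69538 : 0.30462
Europium pattern (n=1): 0.4780 : 0.5220
Convolve the two distributions (both contribute in 2-u steps):
  M: 0.69538×0.4780 = 0.332392
  M+2: 0.69538×0.5220 + 0.30462×0.4780 = 0.508597
  M+4: 0.30462×0.5220 = 0.159012
Scale to base peak (0.508597) = 100: 65.4 : 100.0 : 31.3

65.4 : 100.0 : 31.3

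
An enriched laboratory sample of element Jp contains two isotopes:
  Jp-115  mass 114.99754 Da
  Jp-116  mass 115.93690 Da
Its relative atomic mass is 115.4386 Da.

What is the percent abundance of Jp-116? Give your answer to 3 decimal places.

46.953%

Let x be the fractional abundance of Jp-115; then Jp-116 has abundance 1 − x.
114.99754·x + 115.93690·(1 − x) = 115.4386
(114.99754 − 115.93690)·x = 115.4386 − 115.93690
x = -0.49830 / -0.93936 = 0.53047 → 53.047% Jp-115, 46.953% Jp-116.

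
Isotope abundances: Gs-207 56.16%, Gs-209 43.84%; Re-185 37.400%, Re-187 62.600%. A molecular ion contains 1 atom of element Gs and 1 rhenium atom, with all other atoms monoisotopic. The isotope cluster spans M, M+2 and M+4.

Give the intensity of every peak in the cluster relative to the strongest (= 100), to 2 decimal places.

Element Gs pattern (n=1): 0.5616 : 0.4384
Rhenium pattern (n=1): 0.3740 : 0.6260
Convolve the two distributions (both contribute in 2-u steps):
  M: 0.5616×0.3740 = 0.210038
  M+2: 0.5616×0.6260 + 0.4384×0.3740 = 0.515523
  M+4: 0.4384×0.6260 = 0.274438
Scale to base peak (0.515523) = 100: 40.74 : 100.00 : 53.23

40.74 : 100.00 : 53.23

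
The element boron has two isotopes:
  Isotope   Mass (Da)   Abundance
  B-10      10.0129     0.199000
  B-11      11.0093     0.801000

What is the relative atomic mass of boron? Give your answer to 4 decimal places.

10.8110 Da

Ar = Σ fᵢ·mᵢ = 0.199000 × 10.0129 + 0.801000 × 11.0093
= 1.99257 + 8.81845 = 10.81102 Da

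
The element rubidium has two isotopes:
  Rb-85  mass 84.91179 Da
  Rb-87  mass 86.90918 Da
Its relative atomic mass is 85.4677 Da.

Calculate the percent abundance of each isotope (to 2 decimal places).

Writing the weighted mean with unknown fraction x of Rb-85:
84.91179·x + 86.90918·(1 − x) = 85.4677
(84.91179 − 86.90918)·x = 85.4677 − 86.90918
x = -1.44148 / -1.99739 = 0.72168 → 72.17% Rb-85, 27.83% Rb-87.

Rb-85: 72.17%, Rb-87: 27.83%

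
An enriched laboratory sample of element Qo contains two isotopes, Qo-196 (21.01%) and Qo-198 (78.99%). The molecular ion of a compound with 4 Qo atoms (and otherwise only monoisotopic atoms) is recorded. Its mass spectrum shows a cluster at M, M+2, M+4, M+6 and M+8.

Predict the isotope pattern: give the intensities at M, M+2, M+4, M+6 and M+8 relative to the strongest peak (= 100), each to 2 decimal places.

0.47 : 7.07 : 39.90 : 100.00 : 93.99

Expanding (0.2101 + 0.7899)^4:
P(M) = 0.2101^4 = 0.001949
P(M+2) = 4 × 0.2101^3 × 0.7899^1 = 0.029303
P(M+4) = 6 × 0.2101^2 × 0.7899^2 = 0.165252
P(M+6) = 4 × 0.2101^1 × 0.7899^3 = 0.414193
P(M+8) = 0.7899^4 = 0.389304
The M+6 peak is largest (0.414193); scaling to 100 gives 0.47 : 7.07 : 39.90 : 100.00 : 93.99.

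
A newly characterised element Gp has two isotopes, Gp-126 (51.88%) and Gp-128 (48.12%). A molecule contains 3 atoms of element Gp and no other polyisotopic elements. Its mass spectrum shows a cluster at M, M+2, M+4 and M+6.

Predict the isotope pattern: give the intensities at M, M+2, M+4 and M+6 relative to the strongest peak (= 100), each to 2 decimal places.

Each Gp atom is independently Gp-126 (p = 0.5188) or Gp-128 (q = 0.4812); the cluster is the binomial expansion (p + q)^3.
P(M) = 0.5188^3 = 0.139637
P(M+2) = 3 × 0.5188^2 × 0.4812^1 = 0.388550
P(M+4) = 3 × 0.5188^1 × 0.4812^2 = 0.360390
P(M+6) = 0.4812^3 = 0.111424
The M+2 peak is largest (0.388550); scaling to 100 gives 35.94 : 100.00 : 92.75 : 28.68.

35.94 : 100.00 : 92.75 : 28.68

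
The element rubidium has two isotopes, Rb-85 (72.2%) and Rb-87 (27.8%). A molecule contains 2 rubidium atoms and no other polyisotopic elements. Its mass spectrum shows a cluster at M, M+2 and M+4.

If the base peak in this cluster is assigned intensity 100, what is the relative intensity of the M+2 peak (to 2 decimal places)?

77.01

(0.722 + 0.278)^2 gives M 0.5213, M+2 0.4014, M+4 0.0773; the largest is M.
P(M) = C(2,0) × 0.722^2 × 0.278^0 = 1 × 0.521284 × 1.0000 = 0.521284 (base)
P(M+2) = C(2,1) × 0.722^1 × 0.278^1 = 2 × 0.7220 × 0.2780 = 0.401432
Relative intensity = 0.401432 / 0.521284 × 100 = 77.01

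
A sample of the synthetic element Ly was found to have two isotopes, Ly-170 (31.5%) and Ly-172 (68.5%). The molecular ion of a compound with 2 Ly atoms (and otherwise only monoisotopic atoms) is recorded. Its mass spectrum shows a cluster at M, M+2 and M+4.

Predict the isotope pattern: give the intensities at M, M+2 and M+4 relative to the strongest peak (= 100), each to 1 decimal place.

21.1 : 92.0 : 100.0

Each Ly atom is independently Ly-170 (p = 0.315) or Ly-172 (q = 0.685); the cluster is the binomial expansion (p + q)^2.
P(M) = 0.315^2 = 0.099225
P(M+2) = 2 × 0.315^1 × 0.685^1 = 0.431550
P(M+4) = 0.685^2 = 0.469225
The M+4 peak is largest (0.469225); scaling to 100 gives 21.1 : 92.0 : 100.0.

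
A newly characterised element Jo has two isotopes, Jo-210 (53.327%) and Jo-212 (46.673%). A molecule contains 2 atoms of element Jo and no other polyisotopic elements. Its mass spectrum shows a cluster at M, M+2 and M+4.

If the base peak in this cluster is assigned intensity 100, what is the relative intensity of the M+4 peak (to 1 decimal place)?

Binomial terms of (0.53327 + 0.46673)^2: M 0.2844, M+2 0.4978, M+4 0.2178 → M+2 is the base peak.
P(M+2) = C(2,1) × 0.53327^1 × 0.46673^1 = 2 × 0.53327 × 0.46673 = 0.497786 (base)
P(M+4) = C(2,2) × 0.53327^0 × 0.46673^2 = 1 × 1.0000 × 0.21783689 = 0.217837
Relative intensity = 0.217837 / 0.497786 × 100 = 43.8

43.8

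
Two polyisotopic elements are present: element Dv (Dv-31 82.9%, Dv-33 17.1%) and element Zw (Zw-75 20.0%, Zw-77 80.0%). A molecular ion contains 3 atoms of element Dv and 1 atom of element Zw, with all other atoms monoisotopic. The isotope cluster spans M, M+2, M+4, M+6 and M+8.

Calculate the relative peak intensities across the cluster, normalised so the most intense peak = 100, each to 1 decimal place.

Element Dv pattern (n=3): 0.56972279 : 0.35255463 : 0.07272237 : 0.00500021
Element Zw pattern (n=1): 0.2000 : 0.8000
Convolve the two distributions (both contribute in 2-u steps):
  M: 0.56972279×0.2000 = 0.113945
  M+2: 0.56972279×0.8000 + 0.35255463×0.2000 = 0.526289
  M+4: 0.35255463×0.8000 + 0.07272237×0.2000 = 0.296588
  M+6: 0.07272237×0.8000 + 0.00500021×0.2000 = 0.059178
  M+8: 0.00500021×0.8000 = 0.004000
Scale to base peak (0.526289) = 100: 21.7 : 100.0 : 56.4 : 11.2 : 0.8

21.7 : 100.0 : 56.4 : 11.2 : 0.8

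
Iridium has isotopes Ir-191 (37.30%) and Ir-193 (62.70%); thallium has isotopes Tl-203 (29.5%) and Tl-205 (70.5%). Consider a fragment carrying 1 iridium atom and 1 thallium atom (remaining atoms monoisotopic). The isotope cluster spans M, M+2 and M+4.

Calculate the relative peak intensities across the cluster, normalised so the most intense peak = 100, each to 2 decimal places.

Iridium pattern (n=1): 0.3730 : 0.6270
Thallium pattern (n=1): 0.2950 : 0.7050
Convolve the two distributions (both contribute in 2-u steps):
  M: 0.3730×0.2950 = 0.110035
  M+2: 0.3730×0.7050 + 0.6270×0.2950 = 0.447930
  M+4: 0.6270×0.7050 = 0.442035
Scale to base peak (0.447930) = 100: 24.57 : 100.00 : 98.68

24.57 : 100.00 : 98.68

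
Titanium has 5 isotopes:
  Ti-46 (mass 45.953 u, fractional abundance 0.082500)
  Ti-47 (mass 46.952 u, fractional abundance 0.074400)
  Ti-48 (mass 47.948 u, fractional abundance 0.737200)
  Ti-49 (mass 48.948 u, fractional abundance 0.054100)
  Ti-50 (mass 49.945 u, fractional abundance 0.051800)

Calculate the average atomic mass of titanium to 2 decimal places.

47.87 u

Average mass = Σ (abundance × isotope mass) = 0.082500 × 45.953 + 0.074400 × 46.952 + 0.737200 × 47.948 + 0.054100 × 48.948 + 0.051800 × 49.945
= 3.7911 + 3.4932 + 35.3473 + 2.6481 + 2.5872 = 47.8669 u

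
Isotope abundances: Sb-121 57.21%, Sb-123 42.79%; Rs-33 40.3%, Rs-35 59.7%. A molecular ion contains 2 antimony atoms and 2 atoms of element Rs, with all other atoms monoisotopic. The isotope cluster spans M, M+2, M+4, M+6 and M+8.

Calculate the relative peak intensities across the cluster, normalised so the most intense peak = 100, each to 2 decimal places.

13.92 : 62.05 : 100.00 : 68.75 : 17.08

Antimony pattern (n=2): 0.32729841 : 0.48960318 : 0.18309841
Element Rs pattern (n=2): 0.162409 : 0.481182 : 0.356409
Convolve the two distributions (both contribute in 2-u steps):
  M: 0.32729841×0.162409 = 0.053156
  M+2: 0.32729841×0.481182 + 0.48960318×0.162409 = 0.237006
  M+4: 0.32729841×0.356409 + 0.48960318×0.481182 + 0.18309841×0.162409 = 0.381977
  M+6: 0.48960318×0.356409 + 0.18309841×0.481182 = 0.262603
  M+8: 0.18309841×0.356409 = 0.065258
Scale to base peak (0.381977) = 100: 13.92 : 62.05 : 100.00 : 68.75 : 17.08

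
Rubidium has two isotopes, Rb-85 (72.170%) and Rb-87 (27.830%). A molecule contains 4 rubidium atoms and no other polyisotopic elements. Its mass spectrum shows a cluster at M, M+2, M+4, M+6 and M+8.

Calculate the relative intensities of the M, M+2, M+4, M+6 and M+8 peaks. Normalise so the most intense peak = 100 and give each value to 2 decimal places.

64.83 : 100.00 : 57.84 : 14.87 : 1.43

Each Rb atom is independently Rb-85 (p = 0.72170) or Rb-87 (q = 0.27830); the cluster is the binomial expansion (p + q)^4.
P(M) = 0.72170^4 = 0.271286
P(M+2) = 4 × 0.72170^3 × 0.27830^1 = 0.418450
P(M+4) = 6 × 0.72170^2 × 0.27830^2 = 0.242042
P(M+6) = 4 × 0.72170^1 × 0.27830^3 = 0.062224
P(M+8) = 0.27830^4 = 0.005999
The M+2 peak is largest (0.418450); scaling to 100 gives 64.83 : 100.00 : 57.84 : 14.87 : 1.43.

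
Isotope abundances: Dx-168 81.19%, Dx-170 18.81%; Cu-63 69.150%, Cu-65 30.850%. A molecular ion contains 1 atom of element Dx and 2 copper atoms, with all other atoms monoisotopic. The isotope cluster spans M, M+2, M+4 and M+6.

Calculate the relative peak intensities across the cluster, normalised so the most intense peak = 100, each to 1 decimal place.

89.0 : 100.0 : 36.1 : 4.1

Element Dx pattern (n=1): 0.8119 : 0.1881
Copper pattern (n=2): 0.47817225 : 0.4266555 : 0.09517225
Convolve the two distributions (both contribute in 2-u steps):
  M: 0.8119×0.47817225 = 0.388228
  M+2: 0.8119×0.4266555 + 0.1881×0.47817225 = 0.436346
  M+4: 0.8119×0.09517225 + 0.1881×0.4266555 = 0.157524
  M+6: 0.1881×0.09517225 = 0.017902
Scale to base peak (0.436346) = 100: 89.0 : 100.0 : 36.1 : 4.1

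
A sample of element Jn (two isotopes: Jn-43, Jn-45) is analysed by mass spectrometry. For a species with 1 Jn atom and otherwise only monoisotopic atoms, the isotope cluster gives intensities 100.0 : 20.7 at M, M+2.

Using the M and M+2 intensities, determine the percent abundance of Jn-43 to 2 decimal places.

Write p for the Jn-43 fraction. I(M+2)/I(M) = [C(1,1)·p^0·(1−p)] / p^1 = 1·(1−p)/p = 20.7/100.0 = 0.2070
(1−p)/p = 0.2070/1 = 0.2070  ⇒  p = 1/(1 + 0.2070) = 0.8285
Jn-43: 82.85%, Jn-45: 17.15%.

82.85%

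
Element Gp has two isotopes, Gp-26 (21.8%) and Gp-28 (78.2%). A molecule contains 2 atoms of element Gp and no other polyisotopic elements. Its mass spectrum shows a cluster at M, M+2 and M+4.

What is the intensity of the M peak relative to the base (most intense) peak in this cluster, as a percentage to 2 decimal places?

7.77%

(0.218 + 0.782)^2 gives M 0.0475, M+2 0.3410, M+4 0.6115; the largest is M+4.
P(M+4) = C(2,2) × 0.218^0 × 0.782^2 = 1 × 1.0000 × 0.611524 = 0.611524 (base)
P(M) = C(2,0) × 0.218^2 × 0.782^0 = 1 × 0.047524 × 1.0000 = 0.047524
Relative intensity = 0.047524 / 0.611524 × 100 = 7.77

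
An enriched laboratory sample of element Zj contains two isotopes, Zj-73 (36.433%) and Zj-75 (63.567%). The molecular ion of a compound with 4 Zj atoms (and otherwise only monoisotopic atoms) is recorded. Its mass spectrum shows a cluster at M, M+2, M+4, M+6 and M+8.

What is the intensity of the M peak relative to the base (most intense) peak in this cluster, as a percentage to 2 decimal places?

Binomial terms of (0.36433 + 0.63567)^4: M 0.0176, M+2 0.1230, M+4 0.3218, M+6 0.3743, M+8 0.1633 → M+6 is the base peak.
P(M+6) = C(4,3) × 0.36433^1 × 0.63567^3 = 4 × 0.36433 × 0.25685921 = 0.374326 (base)
P(M) = C(4,0) × 0.36433^4 × 0.63567^0 = 1 × 0.01761894 × 1.0000 = 0.017619
Relative intensity = 0.017619 / 0.374326 × 100 = 4.71

4.71%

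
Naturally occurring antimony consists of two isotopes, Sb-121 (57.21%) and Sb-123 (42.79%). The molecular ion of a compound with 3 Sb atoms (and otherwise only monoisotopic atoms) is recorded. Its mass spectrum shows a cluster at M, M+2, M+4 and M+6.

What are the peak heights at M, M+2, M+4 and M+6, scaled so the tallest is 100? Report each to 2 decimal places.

44.57 : 100.00 : 74.79 : 18.65

Expanding (0.5721 + 0.4279)^3:
P(M) = 0.5721^3 = 0.187247
P(M+2) = 3 × 0.5721^2 × 0.4279^1 = 0.420153
P(M+4) = 3 × 0.5721^1 × 0.4279^2 = 0.314252
P(M+6) = 0.4279^3 = 0.078348
The M+2 peak is largest (0.420153); scaling to 100 gives 44.57 : 100.00 : 74.79 : 18.65.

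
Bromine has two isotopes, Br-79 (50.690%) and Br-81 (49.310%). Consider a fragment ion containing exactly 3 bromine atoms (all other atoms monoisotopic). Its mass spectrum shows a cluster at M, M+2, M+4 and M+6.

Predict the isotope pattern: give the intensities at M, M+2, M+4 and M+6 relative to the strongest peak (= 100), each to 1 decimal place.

34.3 : 100.0 : 97.3 : 31.5

Expanding (0.50690 + 0.49310)^3:
P(M) = 0.50690^3 = 0.130247
P(M+2) = 3 × 0.50690^2 × 0.49310^1 = 0.380103
P(M+4) = 3 × 0.50690^1 × 0.49310^2 = 0.369755
P(M+6) = 0.49310^3 = 0.119896
The M+2 peak is largest (0.380103); scaling to 100 gives 34.3 : 100.0 : 97.3 : 31.5.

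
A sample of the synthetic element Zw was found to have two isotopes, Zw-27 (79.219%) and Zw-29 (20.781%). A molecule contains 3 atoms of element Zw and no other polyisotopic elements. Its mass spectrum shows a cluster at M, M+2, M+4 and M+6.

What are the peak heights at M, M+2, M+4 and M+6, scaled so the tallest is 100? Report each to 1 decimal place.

Each Zw atom is independently Zw-27 (p = 0.79219) or Zw-29 (q = 0.20781); the cluster is the binomial expansion (p + q)^3.
P(M) = 0.79219^3 = 0.497151
P(M+2) = 3 × 0.79219^2 × 0.20781^1 = 0.391243
P(M+4) = 3 × 0.79219^1 × 0.20781^2 = 0.102632
P(M+6) = 0.20781^3 = 0.008974
The M peak is largest (0.497151); scaling to 100 gives 100.0 : 78.7 : 20.6 : 1.8.

100.0 : 78.7 : 20.6 : 1.8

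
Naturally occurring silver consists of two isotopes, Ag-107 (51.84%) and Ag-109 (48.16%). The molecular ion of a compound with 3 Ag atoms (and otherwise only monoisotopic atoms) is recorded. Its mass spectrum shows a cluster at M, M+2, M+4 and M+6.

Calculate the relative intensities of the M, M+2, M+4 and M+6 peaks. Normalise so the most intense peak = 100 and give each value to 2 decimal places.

Each Ag atom is independently Ag-107 (p = 0.5184) or Ag-109 (q = 0.4816); the cluster is the binomial expansion (p + q)^3.
P(M) = 0.5184^3 = 0.139314
P(M+2) = 3 × 0.5184^2 × 0.4816^1 = 0.388273
P(M+4) = 3 × 0.5184^1 × 0.4816^2 = 0.360711
P(M+6) = 0.4816^3 = 0.111702
The M+2 peak is largest (0.388273); scaling to 100 gives 35.88 : 100.00 : 92.90 : 28.77.

35.88 : 100.00 : 92.90 : 28.77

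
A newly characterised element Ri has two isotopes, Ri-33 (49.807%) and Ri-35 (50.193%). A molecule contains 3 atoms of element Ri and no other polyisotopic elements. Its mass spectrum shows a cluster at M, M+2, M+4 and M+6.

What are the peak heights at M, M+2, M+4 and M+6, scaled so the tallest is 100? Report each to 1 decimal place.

Expanding (0.49807 + 0.50193)^3:
P(M) = 0.49807^3 = 0.123558
P(M+2) = 3 × 0.49807^2 × 0.50193^1 = 0.373547
P(M+4) = 3 × 0.49807^1 × 0.50193^2 = 0.376442
P(M+6) = 0.50193^3 = 0.126453
The M+4 peak is largest (0.376442); scaling to 100 gives 32.8 : 99.2 : 100.0 : 33.6.

32.8 : 99.2 : 100.0 : 33.6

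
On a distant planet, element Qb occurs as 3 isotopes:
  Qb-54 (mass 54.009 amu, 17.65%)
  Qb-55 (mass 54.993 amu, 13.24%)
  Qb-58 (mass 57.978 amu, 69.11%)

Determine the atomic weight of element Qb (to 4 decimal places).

The abundance-weighted mean is 0.1765 × 54.009 + 0.1324 × 54.993 + 0.6911 × 57.978
= 9.53259 + 7.28107 + 40.06860 = 56.88226 amu

56.8823 amu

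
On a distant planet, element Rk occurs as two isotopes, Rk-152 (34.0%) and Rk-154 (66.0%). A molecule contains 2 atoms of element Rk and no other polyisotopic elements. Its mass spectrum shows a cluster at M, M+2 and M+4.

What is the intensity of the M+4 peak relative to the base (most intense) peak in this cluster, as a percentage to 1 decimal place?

97.1%

Binomial terms of (0.340 + 0.660)^2: M 0.1156, M+2 0.4488, M+4 0.4356 → M+2 is the base peak.
P(M+2) = C(2,1) × 0.340^1 × 0.660^1 = 2 × 0.3400 × 0.6600 = 0.448800 (base)
P(M+4) = C(2,2) × 0.340^0 × 0.660^2 = 1 × 1.0000 × 0.4356 = 0.435600
Relative intensity = 0.435600 / 0.448800 × 100 = 97.1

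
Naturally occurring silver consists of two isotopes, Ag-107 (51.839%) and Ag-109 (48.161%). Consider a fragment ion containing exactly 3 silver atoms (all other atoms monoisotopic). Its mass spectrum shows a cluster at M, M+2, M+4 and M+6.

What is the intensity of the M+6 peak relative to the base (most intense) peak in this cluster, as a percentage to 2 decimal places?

28.77%

Binomial terms of (0.51839 + 0.48161)^3: M 0.1393, M+2 0.3883, M+4 0.3607, M+6 0.1117 → M+2 is the base peak.
P(M+2) = C(3,1) × 0.51839^2 × 0.48161^1 = 3 × 0.26872819 × 0.48161 = 0.388267 (base)
P(M+6) = C(3,3) × 0.51839^0 × 0.48161^3 = 1 × 1.0000 × 0.11170857 = 0.111709
Relative intensity = 0.111709 / 0.388267 × 100 = 28.77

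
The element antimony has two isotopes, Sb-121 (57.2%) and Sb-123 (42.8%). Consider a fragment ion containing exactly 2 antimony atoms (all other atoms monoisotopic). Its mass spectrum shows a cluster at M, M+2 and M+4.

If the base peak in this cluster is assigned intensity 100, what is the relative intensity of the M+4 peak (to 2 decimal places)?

37.41

Binomial terms of (0.572 + 0.428)^2: M 0.3272, M+2 0.4896, M+4 0.1832 → M+2 is the base peak.
P(M+2) = C(2,1) × 0.572^1 × 0.428^1 = 2 × 0.5720 × 0.4280 = 0.489632 (base)
P(M+4) = C(2,2) × 0.572^0 × 0.428^2 = 1 × 1.0000 × 0.183184 = 0.183184
Relative intensity = 0.183184 / 0.489632 × 100 = 37.41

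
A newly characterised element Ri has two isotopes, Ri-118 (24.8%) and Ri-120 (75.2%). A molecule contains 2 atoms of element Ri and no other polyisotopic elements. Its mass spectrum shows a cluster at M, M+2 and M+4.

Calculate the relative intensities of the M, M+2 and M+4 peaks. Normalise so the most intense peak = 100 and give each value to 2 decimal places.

10.88 : 65.96 : 100.00

The 2 Ri atoms are independent, so intensities follow the terms of (0.248 + 0.752)^2.
P(M) = 0.248^2 = 0.061504
P(M+2) = 2 × 0.248^1 × 0.752^1 = 0.372992
P(M+4) = 0.752^2 = 0.565504
The M+4 peak is largest (0.565504); scaling to 100 gives 10.88 : 65.96 : 100.00.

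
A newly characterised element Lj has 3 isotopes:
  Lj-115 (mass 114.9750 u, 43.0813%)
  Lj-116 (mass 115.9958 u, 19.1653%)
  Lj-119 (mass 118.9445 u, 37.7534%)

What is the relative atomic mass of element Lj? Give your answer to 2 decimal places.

Ar = Σ fᵢ·mᵢ = 0.430813 × 114.9750 + 0.191653 × 115.9958 + 0.377534 × 118.9445
= 49.53272 + 22.23094 + 44.90559 = 116.66925 u

116.67 u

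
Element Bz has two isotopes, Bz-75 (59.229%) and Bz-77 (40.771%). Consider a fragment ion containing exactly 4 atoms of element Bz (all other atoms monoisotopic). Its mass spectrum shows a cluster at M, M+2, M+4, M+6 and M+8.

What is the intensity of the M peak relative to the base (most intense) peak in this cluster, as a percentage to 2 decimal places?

35.17%

Term probabilities: M 0.1231, M+2 0.3389, M+4 0.3499, M+6 0.1606, M+8 0.0276. Base peak = M+4.
P(M+4) = C(4,2) × 0.59229^2 × 0.40771^2 = 6 × 0.35080744 × 0.16622744 = 0.349883 (base)
P(M) = C(4,0) × 0.59229^4 × 0.40771^0 = 1 × 0.12306586 × 1.0000 = 0.123066
Relative intensity = 0.123066 / 0.349883 × 100 = 35.17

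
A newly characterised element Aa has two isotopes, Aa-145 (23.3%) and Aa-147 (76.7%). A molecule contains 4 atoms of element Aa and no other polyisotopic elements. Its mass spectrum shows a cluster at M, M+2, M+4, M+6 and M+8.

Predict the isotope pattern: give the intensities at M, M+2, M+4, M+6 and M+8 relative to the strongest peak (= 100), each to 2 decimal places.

0.70 : 9.23 : 45.57 : 100.00 : 82.30

The 4 Aa atoms are independent, so intensities follow the terms of (0.233 + 0.767)^4.
P(M) = 0.233^4 = 0.002947
P(M+2) = 4 × 0.233^3 × 0.767^1 = 0.038808
P(M+4) = 6 × 0.233^2 × 0.767^2 = 0.191626
P(M+6) = 4 × 0.233^1 × 0.767^3 = 0.420535
P(M+8) = 0.767^4 = 0.346084
The M+6 peak is largest (0.420535); scaling to 100 gives 0.70 : 9.23 : 45.57 : 100.00 : 82.30.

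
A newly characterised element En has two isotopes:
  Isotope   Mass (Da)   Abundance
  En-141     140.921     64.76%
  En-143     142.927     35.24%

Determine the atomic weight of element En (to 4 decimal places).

141.6279 Da

Ar = Σ fᵢ·mᵢ = 0.6476 × 140.921 + 0.3524 × 142.927
= 91.26044 + 50.36747 = 141.62791 Da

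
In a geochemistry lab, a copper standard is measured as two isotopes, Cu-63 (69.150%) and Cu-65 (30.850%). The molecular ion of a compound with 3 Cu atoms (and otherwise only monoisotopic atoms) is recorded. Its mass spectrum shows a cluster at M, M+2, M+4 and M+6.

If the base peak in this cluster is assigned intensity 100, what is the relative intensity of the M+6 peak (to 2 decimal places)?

6.63

(0.69150 + 0.30850)^3 gives M 0.3307, M+2 0.4425, M+4 0.1974, M+6 0.0294; the largest is M+2.
P(M+2) = C(3,1) × 0.69150^2 × 0.30850^1 = 3 × 0.47817225 × 0.3085 = 0.442548 (base)
P(M+6) = C(3,3) × 0.69150^0 × 0.30850^3 = 1 × 1.0000 × 0.02936064 = 0.029361
Relative intensity = 0.029361 / 0.442548 × 100 = 6.63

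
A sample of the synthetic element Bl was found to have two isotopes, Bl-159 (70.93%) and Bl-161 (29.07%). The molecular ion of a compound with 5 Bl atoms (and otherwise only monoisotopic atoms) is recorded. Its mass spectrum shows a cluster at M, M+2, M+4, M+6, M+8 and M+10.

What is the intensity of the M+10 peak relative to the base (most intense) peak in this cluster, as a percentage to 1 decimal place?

0.6%

Binomial terms of (0.7093 + 0.2907)^5: M 0.1795, M+2 0.3679, M+4 0.3016, M+6 0.1236, M+8 0.0253, M+10 0.0021 → M+2 is the base peak.
P(M+2) = C(5,1) × 0.7093^4 × 0.2907^1 = 5 × 0.25311614 × 0.2907 = 0.367904 (base)
P(M+10) = C(5,5) × 0.7093^0 × 0.2907^5 = 1 × 1.0000 × 0.00207599 = 0.002076
Relative intensity = 0.002076 / 0.367904 × 100 = 0.6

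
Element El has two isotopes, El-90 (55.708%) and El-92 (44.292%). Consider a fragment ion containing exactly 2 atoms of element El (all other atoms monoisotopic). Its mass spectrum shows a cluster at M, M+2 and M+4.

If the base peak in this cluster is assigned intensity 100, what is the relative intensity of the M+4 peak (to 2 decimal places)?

Term probabilities: M 0.3103, M+2 0.4935, M+4 0.1962. Base peak = M+2.
P(M+2) = C(2,1) × 0.55708^1 × 0.44292^1 = 2 × 0.55708 × 0.44292 = 0.493484 (base)
P(M+4) = C(2,2) × 0.55708^0 × 0.44292^2 = 1 × 1.0000 × 0.19617813 = 0.196178
Relative intensity = 0.196178 / 0.493484 × 100 = 39.75

39.75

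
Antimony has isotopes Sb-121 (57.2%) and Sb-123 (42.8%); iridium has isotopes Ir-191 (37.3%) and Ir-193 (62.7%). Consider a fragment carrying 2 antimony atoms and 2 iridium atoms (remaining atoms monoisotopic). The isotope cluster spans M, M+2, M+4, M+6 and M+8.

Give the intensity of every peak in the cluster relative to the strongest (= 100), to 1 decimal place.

11.9 : 57.7 : 100.0 : 72.6 : 18.8

Antimony pattern (n=2): 0.327184 : 0.489632 : 0.183184
Iridium pattern (n=2): 0.139129 : 0.467742 : 0.393129
Convolve the two distributions (both contribute in 2-u steps):
  M: 0.327184×0.139129 = 0.045521
  M+2: 0.327184×0.467742 + 0.489632×0.139129 = 0.221160
  M+4: 0.327184×0.393129 + 0.489632×0.467742 + 0.183184×0.139129 = 0.383133
  M+6: 0.489632×0.393129 + 0.183184×0.467742 = 0.278171
  M+8: 0.183184×0.393129 = 0.072015
Scale to base peak (0.383133) = 100: 11.9 : 57.7 : 100.0 : 72.6 : 18.8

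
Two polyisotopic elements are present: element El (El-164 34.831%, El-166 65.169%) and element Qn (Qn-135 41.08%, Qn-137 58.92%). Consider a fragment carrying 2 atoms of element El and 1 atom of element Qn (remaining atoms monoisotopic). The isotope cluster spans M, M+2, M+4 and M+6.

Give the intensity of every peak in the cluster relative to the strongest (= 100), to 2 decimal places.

11.28 : 58.37 : 100.00 : 56.62

Element El pattern (n=2): 0.12131986 : 0.45398029 : 0.42469986
Element Qn pattern (n=1): 0.4108 : 0.5892
Convolve the two distributions (both contribute in 2-u steps):
  M: 0.12131986×0.4108 = 0.049838
  M+2: 0.12131986×0.5892 + 0.45398029×0.4108 = 0.257977
  M+4: 0.45398029×0.5892 + 0.42469986×0.4108 = 0.441952
  M+6: 0.42469986×0.5892 = 0.250233
Scale to base peak (0.441952) = 100: 11.28 : 58.37 : 100.00 : 56.62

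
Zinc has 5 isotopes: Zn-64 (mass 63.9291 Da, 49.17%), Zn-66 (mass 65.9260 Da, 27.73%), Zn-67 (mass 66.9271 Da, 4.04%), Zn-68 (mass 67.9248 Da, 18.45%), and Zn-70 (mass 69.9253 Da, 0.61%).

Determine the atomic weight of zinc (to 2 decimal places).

Ar = Σ fᵢ·mᵢ = 0.4917 × 63.9291 + 0.2773 × 65.9260 + 0.0404 × 66.9271 + 0.1845 × 67.9248 + 0.0061 × 69.9253
= 31.43394 + 18.28128 + 2.70385 + 12.53213 + 0.42654 = 65.37774 Da

65.38 Da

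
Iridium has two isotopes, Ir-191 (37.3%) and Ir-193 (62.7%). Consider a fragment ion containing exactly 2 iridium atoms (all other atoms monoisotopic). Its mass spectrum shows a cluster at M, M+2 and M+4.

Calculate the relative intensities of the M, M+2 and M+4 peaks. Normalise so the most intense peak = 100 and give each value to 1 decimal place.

29.7 : 100.0 : 84.0

The 2 Ir atoms are independent, so intensities follow the terms of (0.373 + 0.627)^2.
P(M) = 0.373^2 = 0.139129
P(M+2) = 2 × 0.373^1 × 0.627^1 = 0.467742
P(M+4) = 0.627^2 = 0.393129
The M+2 peak is largest (0.467742); scaling to 100 gives 29.7 : 100.0 : 84.0.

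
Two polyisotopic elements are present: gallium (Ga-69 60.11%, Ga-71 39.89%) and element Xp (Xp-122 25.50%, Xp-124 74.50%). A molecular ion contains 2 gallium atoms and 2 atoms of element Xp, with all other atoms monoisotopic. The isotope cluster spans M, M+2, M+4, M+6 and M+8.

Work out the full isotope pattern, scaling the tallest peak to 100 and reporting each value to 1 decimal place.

Gallium pattern (n=2): 0.36132121 : 0.47955758 : 0.15912121
Element Xp pattern (n=2): 0.065025 : 0.37995 : 0.555025
Convolve the two distributions (both contribute in 2-u steps):
  M: 0.36132121×0.065025 = 0.023495
  M+2: 0.36132121×0.37995 + 0.47955758×0.065025 = 0.168467
  M+4: 0.36132121×0.555025 + 0.47955758×0.37995 + 0.15912121×0.065025 = 0.393097
  M+6: 0.47955758×0.555025 + 0.15912121×0.37995 = 0.326625
  M+8: 0.15912121×0.555025 = 0.088316
Scale to base peak (0.393097) = 100: 6.0 : 42.9 : 100.0 : 83.1 : 22.5

6.0 : 42.9 : 100.0 : 83.1 : 22.5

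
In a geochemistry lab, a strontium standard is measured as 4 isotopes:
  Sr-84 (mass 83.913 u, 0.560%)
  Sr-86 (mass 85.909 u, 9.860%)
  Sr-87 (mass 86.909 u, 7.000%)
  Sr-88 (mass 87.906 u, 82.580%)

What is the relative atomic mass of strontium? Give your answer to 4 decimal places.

Ar = Σ fᵢ·mᵢ = 0.00560 × 83.913 + 0.09860 × 85.909 + 0.07000 × 86.909 + 0.82580 × 87.906
= 0.46991 + 8.47063 + 6.08363 + 72.59277 = 87.61694 u

87.6169 u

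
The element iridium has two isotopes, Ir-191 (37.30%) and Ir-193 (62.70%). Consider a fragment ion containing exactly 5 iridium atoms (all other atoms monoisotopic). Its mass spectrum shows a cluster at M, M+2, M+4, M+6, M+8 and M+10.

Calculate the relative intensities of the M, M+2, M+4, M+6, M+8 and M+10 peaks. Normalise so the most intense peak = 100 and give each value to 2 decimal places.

2.11 : 17.70 : 59.49 : 100.00 : 84.05 : 28.26

The 5 Ir atoms are independent, so intensities follow the terms of (0.3730 + 0.6270)^5.
P(M) = 0.3730^5 = 0.007220
P(M+2) = 5 × 0.3730^4 × 0.6270^1 = 0.060684
P(M+4) = 10 × 0.3730^3 × 0.6270^2 = 0.204015
P(M+6) = 10 × 0.3730^2 × 0.6270^3 = 0.342942
P(M+8) = 5 × 0.3730^1 × 0.6270^4 = 0.288237
P(M+10) = 0.6270^5 = 0.096903
The M+6 peak is largest (0.342942); scaling to 100 gives 2.11 : 17.70 : 59.49 : 100.00 : 84.05 : 28.26.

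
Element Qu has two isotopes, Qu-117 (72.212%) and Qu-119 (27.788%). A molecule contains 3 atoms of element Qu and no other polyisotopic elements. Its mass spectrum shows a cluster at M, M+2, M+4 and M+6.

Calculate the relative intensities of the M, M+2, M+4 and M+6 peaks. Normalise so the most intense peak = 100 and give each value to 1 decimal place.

86.6 : 100.0 : 38.5 : 4.9

The 3 Qu atoms are independent, so intensities follow the terms of (0.72212 + 0.27788)^3.
P(M) = 0.72212^3 = 0.376555
P(M+2) = 3 × 0.72212^2 × 0.27788^1 = 0.434708
P(M+4) = 3 × 0.72212^1 × 0.27788^2 = 0.167280
P(M+6) = 0.27788^3 = 0.021457
The M+2 peak is largest (0.434708); scaling to 100 gives 86.6 : 100.0 : 38.5 : 4.9.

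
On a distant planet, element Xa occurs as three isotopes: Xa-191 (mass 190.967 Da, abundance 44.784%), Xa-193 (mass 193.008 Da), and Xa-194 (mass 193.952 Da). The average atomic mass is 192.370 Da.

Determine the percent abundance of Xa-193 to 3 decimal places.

25.974%

Let x and y be the fractions of Xa-193 and Xa-194. Then x + y = 1 − 0.44784 = 0.55216 and 193.008x + 193.952y = 192.370 − 0.44784×190.967 = 106.84733872.
Substituting: 193.008x + 193.952(0.55216 − x) = 106.84733872
(193.008 − 193.952)x = -0.2451976  ⇒  x = 0.25974, y = 0.29242
Xa-193: 25.974%, Xa-194: 29.242%.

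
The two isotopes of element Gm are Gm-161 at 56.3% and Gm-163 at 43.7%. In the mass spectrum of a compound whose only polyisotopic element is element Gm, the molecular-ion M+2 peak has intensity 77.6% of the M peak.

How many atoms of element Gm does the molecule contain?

1

With n Gm atoms, P(M+2)/P(M) = C(n,1)·p^(n−1)q / p^n = n·q/p = n · 0.437/0.563.
n = 0.776 × 0.563/0.437 = 1.00 ≈ 1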